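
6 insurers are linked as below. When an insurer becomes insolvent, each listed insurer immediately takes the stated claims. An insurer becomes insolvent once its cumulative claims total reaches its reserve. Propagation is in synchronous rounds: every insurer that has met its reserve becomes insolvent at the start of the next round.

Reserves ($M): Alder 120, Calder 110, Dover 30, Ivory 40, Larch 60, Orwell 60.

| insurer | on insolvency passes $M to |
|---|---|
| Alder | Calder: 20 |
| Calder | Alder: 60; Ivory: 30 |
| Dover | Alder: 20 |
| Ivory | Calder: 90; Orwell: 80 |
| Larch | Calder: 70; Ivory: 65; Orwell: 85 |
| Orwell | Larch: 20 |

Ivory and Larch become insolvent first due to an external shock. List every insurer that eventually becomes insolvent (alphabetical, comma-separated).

Round 1 — Ivory, Larch become insolvent (initial).
  Calder: +90+70 → 160 ≥ 110
  Orwell: +80+85 → 165 ≥ 60
Round 2 — Calder, Orwell become insolvent.
  Alder: +60 → 60 < 120
No further insolvencies.

Calder, Ivory, Larch, Orwell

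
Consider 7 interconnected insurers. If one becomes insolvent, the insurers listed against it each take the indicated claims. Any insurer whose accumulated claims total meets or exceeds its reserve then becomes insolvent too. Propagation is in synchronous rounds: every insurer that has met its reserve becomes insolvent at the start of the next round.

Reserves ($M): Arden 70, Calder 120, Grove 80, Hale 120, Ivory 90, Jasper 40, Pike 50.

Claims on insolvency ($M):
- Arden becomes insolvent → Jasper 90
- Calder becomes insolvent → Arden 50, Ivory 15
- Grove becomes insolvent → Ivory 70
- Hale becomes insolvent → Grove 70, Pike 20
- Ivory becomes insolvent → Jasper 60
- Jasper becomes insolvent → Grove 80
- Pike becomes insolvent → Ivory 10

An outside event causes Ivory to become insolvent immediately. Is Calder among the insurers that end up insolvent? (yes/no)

Round 1 — Ivory becomes insolvent (initial).
  Jasper: +60 → 60 ≥ 40
Round 2 — Jasper becomes insolvent.
  Grove: +80 → 80 ≥ 80
Round 3 — Grove becomes insolvent.
No further insolvencies.

no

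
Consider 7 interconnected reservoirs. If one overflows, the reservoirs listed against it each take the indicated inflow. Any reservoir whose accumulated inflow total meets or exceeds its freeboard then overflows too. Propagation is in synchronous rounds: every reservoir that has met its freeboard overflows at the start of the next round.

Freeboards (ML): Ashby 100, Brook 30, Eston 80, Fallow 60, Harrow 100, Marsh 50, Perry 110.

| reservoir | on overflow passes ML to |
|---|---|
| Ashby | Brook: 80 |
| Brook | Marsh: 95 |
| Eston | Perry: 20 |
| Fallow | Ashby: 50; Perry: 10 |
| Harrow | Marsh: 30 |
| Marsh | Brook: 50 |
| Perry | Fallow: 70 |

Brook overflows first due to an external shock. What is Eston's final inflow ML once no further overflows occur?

Round 1 — Brook overflows (initial).
  Marsh: +95 → 95 ≥ 50
Round 2 — Marsh overflows.
No further overflows.

0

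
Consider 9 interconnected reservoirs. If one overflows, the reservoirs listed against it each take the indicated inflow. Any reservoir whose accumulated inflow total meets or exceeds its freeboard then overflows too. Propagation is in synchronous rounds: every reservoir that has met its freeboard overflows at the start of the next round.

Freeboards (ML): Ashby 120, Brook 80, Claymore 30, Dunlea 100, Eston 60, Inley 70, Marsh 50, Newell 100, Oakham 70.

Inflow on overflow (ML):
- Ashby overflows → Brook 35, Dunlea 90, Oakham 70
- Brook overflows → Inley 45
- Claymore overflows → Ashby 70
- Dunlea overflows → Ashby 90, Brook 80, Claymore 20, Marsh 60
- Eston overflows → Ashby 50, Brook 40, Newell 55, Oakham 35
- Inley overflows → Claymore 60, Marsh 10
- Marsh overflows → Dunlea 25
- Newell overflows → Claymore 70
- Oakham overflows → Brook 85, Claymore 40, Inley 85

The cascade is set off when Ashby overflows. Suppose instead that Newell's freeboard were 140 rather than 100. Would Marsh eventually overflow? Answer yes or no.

no

With Newell's freeboard at 140:
Round 1 — Ashby overflows (initial).
  Brook: +35 → 35 < 80
  Dunlea: +90 → 90 < 100
  Oakham: +70 → 70 ≥ 70
Round 2 — Oakham overflows.
  Brook: +85 → 120 ≥ 80
  Claymore: +40 → 40 ≥ 30
  Inley: +85 → 85 ≥ 70
Round 3 — Brook, Claymore, Inley overflow.
  Marsh: +10 → 10 < 50
No further overflows.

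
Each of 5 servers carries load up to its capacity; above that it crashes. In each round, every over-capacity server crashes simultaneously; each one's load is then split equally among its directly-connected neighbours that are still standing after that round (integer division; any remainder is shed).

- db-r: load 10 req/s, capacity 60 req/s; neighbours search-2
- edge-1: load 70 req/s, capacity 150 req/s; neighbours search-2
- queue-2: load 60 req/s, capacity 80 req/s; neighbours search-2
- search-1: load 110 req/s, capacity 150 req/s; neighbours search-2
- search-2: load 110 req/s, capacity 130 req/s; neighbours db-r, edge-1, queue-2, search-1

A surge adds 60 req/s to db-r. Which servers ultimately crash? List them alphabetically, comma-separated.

db-r, queue-2, search-1, search-2

Round 1 — db-r at 70 > 60. db-r crashes.
  db-r sheds 70 req/s to search-2: 70 each.
    search-2: 110+70 = 180 > 130
Round 2 — search-2 crashes.
  search-2 sheds 180 req/s to edge-1, queue-2, search-1: 60 each.
    edge-1: 70+60 = 130 ≤ 150
    queue-2: 60+60 = 120 > 80
    search-1: 110+60 = 170 > 150
Round 3 — queue-2, search-1 crash.
  queue-2 sheds 120 req/s: no online neighbours, lost.
  search-1 sheds 170 req/s: no online neighbours, lost.
No further crashes.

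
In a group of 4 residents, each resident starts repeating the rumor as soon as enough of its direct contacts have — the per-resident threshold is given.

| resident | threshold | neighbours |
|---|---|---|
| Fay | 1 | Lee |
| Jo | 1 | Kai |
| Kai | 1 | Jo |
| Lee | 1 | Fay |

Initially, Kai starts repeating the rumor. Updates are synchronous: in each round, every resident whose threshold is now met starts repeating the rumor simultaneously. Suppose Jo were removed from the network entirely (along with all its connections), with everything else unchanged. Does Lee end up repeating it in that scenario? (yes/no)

no

With Jo removed:
Round 1 — Kai starts repeating the rumor (initial).
Round 2 — no new spreads; cascade stops.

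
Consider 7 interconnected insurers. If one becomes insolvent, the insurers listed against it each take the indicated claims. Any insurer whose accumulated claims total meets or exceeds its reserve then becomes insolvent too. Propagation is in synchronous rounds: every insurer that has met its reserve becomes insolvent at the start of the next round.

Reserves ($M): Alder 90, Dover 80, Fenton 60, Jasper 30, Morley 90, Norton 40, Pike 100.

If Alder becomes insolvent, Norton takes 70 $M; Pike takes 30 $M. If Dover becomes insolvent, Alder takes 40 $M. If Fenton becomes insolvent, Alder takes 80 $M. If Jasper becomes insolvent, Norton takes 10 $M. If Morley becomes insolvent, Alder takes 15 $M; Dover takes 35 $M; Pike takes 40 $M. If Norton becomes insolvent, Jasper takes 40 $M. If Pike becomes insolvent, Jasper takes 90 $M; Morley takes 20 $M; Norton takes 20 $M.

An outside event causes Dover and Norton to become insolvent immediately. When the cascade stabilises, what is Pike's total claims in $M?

0

Round 1 — Dover, Norton become insolvent (initial).
  Alder: +40 → 40 < 90
  Jasper: +40 → 40 ≥ 30
Round 2 — Jasper becomes insolvent.
No further insolvencies.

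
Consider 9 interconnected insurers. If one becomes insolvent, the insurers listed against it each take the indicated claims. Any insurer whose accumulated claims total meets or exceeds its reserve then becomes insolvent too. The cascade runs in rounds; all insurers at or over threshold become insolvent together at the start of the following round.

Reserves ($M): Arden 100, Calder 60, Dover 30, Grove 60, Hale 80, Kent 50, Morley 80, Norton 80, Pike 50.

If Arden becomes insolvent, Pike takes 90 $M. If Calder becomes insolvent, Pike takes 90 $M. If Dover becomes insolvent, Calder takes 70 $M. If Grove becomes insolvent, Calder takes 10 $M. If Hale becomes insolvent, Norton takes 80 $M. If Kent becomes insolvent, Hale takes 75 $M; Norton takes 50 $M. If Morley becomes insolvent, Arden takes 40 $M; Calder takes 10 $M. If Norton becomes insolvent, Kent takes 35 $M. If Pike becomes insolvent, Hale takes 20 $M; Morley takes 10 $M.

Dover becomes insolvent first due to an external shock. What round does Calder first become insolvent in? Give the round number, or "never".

2

Round 1 — Dover becomes insolvent (initial).
  Calder: +70 → 70 ≥ 60
Round 2 — Calder becomes insolvent.
  Pike: +90 → 90 ≥ 50
Round 3 — Pike becomes insolvent.
  Hale: +20 → 20 < 80
  Morley: +10 → 10 < 80
No further insolvencies.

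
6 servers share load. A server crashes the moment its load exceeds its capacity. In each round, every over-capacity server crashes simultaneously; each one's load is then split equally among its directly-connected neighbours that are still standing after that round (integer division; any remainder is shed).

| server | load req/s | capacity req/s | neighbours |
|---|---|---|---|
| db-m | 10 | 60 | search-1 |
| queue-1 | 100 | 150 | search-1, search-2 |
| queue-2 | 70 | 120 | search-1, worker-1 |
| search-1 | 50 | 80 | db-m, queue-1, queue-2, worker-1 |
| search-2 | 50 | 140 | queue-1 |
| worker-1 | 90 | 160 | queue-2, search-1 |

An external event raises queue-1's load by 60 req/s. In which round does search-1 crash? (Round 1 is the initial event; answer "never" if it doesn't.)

2

Round 1 — queue-1 at 160 > 150. queue-1 crashes.
  queue-1 sheds 160 req/s to search-1, search-2: 80 each.
    search-1: 50+80 = 130 > 80
    search-2: 50+80 = 130 ≤ 140
Round 2 — search-1 crashes.
  search-1 sheds 130 req/s to db-m, queue-2, worker-1: 43 each (1 lost).
    db-m: 10+43 = 53 ≤ 60
    queue-2: 70+43 = 113 ≤ 120
    worker-1: 90+43 = 133 ≤ 160
No further crashes.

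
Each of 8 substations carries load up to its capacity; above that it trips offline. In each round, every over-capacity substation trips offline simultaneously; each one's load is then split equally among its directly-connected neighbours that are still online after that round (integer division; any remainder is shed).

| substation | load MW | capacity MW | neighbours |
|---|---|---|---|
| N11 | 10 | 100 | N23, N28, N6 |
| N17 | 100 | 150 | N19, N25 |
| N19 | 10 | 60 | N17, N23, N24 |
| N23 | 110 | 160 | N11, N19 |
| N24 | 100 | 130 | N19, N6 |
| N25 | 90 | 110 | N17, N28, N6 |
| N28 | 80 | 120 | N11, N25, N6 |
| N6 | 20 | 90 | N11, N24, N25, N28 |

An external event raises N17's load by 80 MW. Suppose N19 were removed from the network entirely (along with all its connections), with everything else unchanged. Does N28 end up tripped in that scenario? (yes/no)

yes

With N19 removed:
Round 1 — N17 at 180 > 150. N17 trips offline.
  N17 sheds 180 MW to N25: 180 each.
    N25: 90+180 = 270 > 110
Round 2 — N25 trips offline.
  N25 sheds 270 MW to N28, N6: 135 each.
    N28: 80+135 = 215 > 120
    N6: 20+135 = 155 > 90
Round 3 — N28, N6 trip offline.
  N28 sheds 215 MW to N11: 215 each.
    N11: 10+215 = 225 > 100
  N6 sheds 155 MW to N11, N24: 77 each (1 lost).
    N11: 225+77 = 302 > 100
    N24: 100+77 = 177 > 130
Round 4 — N11, N24 trip offline.
  N11 sheds 302 MW to N23: 302 each.
    N23: 110+302 = 412 > 160
  N24 sheds 177 MW: no online neighbours, lost.
Round 5 — N23 trips offline.
  N23 sheds 412 MW: no online neighbours, lost.
No further trips.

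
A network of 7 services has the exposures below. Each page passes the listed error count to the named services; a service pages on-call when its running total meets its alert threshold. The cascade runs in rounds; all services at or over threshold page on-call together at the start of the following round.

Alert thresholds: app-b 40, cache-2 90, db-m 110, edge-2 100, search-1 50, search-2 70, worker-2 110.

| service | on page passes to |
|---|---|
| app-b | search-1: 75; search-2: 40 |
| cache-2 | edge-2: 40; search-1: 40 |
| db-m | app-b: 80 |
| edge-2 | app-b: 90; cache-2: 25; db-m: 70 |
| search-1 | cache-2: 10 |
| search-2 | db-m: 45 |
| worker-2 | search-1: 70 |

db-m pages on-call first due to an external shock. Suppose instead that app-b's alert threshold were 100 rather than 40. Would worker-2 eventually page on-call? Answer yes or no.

With app-b's alert threshold at 100:
Round 1 — db-m pages on-call (initial).
  app-b: +80 → 80 < 100
No further pages.

no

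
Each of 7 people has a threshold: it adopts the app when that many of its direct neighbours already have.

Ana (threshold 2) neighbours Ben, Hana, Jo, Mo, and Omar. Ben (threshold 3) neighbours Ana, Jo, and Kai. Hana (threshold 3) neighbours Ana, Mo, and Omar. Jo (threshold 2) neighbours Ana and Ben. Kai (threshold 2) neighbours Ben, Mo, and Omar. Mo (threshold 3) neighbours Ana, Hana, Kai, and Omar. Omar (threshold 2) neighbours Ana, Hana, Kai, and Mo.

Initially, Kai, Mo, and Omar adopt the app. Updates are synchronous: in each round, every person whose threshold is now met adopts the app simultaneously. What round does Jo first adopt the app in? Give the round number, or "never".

Round 1 — Kai, Mo, Omar adopt the app (initial).
Round 2 — checking thresholds:
  Ana: 2 of 5 neighbours ≥ 2, adopts the app.
  Ben: 1 of 3 neighbours < 3, below threshold.
  Hana: 2 of 3 neighbours < 3, below threshold.
Round 3 — checking thresholds:
  Ben: 2 of 3 neighbours < 3, below threshold.
  Hana: 3 of 3 neighbours ≥ 3, adopts the app.
  Jo: 1 of 2 neighbours < 2, below threshold.
Round 4 — no new adoptions; cascade stops.

never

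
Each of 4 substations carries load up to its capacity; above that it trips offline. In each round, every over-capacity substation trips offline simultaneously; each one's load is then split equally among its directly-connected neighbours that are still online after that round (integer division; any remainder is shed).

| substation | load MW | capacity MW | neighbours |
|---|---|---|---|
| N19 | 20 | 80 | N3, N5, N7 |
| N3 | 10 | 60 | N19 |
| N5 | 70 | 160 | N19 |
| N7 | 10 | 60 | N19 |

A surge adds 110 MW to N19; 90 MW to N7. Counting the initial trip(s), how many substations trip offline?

3

Round 1 — N19 at 130 > 80; N7 at 100 > 60. N19, N7 trip offline.
  N19 sheds 130 MW to N3, N5: 65 each.
    N3: 10+65 = 75 > 60
    N5: 70+65 = 135 ≤ 160
  N7 sheds 100 MW: no online neighbours, lost.
Round 2 — N3 trips offline.
  N3 sheds 75 MW: no online neighbours, lost.
No further trips.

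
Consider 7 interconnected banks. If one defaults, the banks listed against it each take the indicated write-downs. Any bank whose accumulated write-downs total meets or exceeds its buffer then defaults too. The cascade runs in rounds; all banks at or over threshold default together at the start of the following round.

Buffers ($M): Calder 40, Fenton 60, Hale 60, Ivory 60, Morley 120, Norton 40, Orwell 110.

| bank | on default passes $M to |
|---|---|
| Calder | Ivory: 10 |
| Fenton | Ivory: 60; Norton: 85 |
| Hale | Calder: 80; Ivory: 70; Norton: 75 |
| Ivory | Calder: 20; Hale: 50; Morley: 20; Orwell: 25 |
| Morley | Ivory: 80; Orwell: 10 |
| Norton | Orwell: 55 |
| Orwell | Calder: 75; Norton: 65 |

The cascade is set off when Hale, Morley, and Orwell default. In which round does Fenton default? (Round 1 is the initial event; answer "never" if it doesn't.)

never

Round 1 — Hale, Morley, Orwell default (initial).
  Calder: +80+75 → 155 ≥ 40
  Ivory: +70+80 → 150 ≥ 60
  Norton: +75+65 → 140 ≥ 40
Round 2 — Calder, Ivory, Norton default.
No further defaults.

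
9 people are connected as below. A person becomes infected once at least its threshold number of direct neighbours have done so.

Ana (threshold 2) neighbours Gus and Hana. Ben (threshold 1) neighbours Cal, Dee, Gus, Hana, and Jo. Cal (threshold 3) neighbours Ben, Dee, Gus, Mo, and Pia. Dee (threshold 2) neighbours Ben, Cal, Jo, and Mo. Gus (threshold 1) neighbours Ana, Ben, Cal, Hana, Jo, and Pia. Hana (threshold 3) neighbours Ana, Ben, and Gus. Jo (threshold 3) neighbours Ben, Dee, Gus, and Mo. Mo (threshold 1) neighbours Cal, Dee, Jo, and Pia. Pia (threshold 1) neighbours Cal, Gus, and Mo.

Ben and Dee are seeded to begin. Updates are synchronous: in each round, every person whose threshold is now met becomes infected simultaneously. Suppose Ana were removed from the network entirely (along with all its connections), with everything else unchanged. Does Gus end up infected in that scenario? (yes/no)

With Ana removed:
Round 1 — Ben, Dee become infected (initial).
Round 2 — checking thresholds:
  Cal: 2 of 5 neighbours < 3, holds.
  Gus: 1 of 5 neighbours ≥ 1, becomes infected.
  Hana: 1 of 2 neighbours < 3, holds.
  Jo: 2 of 4 neighbours < 3, holds.
  Mo: 1 of 4 neighbours ≥ 1, becomes infected.
Round 3 — checking thresholds:
  Cal: 4 of 5 neighbours ≥ 3, becomes infected.
  Hana: 2 of 2 neighbours < 3, holds.
  Jo: 4 of 4 neighbours ≥ 3, becomes infected.
  Pia: 2 of 3 neighbours ≥ 1, becomes infected.
Round 4 — no new infections; cascade stops.

yes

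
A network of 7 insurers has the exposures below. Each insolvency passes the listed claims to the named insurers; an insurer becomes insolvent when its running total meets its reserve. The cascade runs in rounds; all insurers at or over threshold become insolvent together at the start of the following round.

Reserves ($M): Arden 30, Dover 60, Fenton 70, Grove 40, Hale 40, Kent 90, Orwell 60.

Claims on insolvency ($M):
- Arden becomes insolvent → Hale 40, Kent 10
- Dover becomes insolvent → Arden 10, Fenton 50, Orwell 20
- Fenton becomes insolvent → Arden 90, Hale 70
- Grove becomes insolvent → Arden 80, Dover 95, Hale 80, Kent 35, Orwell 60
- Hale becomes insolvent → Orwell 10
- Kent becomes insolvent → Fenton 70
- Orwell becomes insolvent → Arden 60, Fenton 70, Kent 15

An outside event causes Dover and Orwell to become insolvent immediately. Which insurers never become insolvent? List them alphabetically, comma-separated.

Round 1 — Dover, Orwell become insolvent (initial).
  Arden: +10+60 → 70 ≥ 30
  Fenton: +50+70 → 120 ≥ 70
  Kent: +15 → 15 < 90
Round 2 — Arden, Fenton become insolvent.
  Hale: +40+70 → 110 ≥ 40
  Kent: +10 → 25 < 90
Round 3 — Hale becomes insolvent.
No further insolvencies.

Grove, Kent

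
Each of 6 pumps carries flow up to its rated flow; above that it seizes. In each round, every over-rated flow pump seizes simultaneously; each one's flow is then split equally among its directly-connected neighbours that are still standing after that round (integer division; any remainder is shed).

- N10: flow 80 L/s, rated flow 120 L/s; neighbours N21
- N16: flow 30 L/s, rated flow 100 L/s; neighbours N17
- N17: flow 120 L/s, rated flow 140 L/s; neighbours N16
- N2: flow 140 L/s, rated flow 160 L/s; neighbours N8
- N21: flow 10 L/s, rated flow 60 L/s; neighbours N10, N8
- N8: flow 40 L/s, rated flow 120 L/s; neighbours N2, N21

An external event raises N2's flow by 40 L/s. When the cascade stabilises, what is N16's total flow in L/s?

30

Round 1 — N2 at 180 > 160. N2 seizes.
  N2 sheds 180 L/s to N8: 180 each.
    N8: 40+180 = 220 > 120
Round 2 — N8 seizes.
  N8 sheds 220 L/s to N21: 220 each.
    N21: 10+220 = 230 > 60
Round 3 — N21 seizes.
  N21 sheds 230 L/s to N10: 230 each.
    N10: 80+230 = 310 > 120
Round 4 — N10 seizes.
  N10 sheds 310 L/s: no online neighbours, lost.
No further seizures.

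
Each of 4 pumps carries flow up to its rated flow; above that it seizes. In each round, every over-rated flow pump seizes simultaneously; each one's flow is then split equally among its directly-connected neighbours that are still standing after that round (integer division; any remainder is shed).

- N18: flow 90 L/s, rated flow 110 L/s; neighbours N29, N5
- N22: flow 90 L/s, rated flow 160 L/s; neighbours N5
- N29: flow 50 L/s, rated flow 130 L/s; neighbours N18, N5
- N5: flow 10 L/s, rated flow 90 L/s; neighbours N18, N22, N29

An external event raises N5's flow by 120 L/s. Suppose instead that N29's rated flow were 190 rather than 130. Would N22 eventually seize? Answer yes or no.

no

With N29's rated flow at 190:
Round 1 — N5 at 130 > 90. N5 seizes.
  N5 sheds 130 L/s to N18, N22, N29: 43 each (1 lost).
    N18: 90+43 = 133 > 110
    N22: 90+43 = 133 ≤ 160
    N29: 50+43 = 93 ≤ 190
Round 2 — N18 seizes.
  N18 sheds 133 L/s to N29: 133 each.
    N29: 93+133 = 226 > 190
Round 3 — N29 seizes.
  N29 sheds 226 L/s: no online neighbours, lost.
No further seizures.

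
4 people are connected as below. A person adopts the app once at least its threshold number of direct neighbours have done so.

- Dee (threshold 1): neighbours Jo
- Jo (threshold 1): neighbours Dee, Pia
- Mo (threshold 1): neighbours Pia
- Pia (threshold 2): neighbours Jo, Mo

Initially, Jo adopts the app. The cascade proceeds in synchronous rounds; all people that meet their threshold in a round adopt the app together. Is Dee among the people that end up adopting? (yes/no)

yes

Round 1 — Jo adopts the app (initial).
Round 2 — checking thresholds:
  Dee: 1 of 1 neighbours ≥ 1, adopts the app.
  Pia: 1 of 2 neighbours < 2, not yet.
Round 3 — no new adoptions; cascade stops.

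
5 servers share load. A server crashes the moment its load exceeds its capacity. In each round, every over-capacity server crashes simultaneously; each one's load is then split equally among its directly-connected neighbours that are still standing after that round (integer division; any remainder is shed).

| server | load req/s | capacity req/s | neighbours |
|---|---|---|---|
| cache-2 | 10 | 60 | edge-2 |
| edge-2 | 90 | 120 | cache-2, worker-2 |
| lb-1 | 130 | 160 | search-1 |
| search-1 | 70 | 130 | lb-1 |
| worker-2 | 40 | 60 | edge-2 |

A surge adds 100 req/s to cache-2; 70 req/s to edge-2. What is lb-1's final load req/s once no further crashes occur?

130

Round 1 — cache-2 at 110 > 60; edge-2 at 160 > 120. cache-2, edge-2 crash.
  cache-2 sheds 110 req/s: no online neighbours, lost.
  edge-2 sheds 160 req/s to worker-2: 160 each.
    worker-2: 40+160 = 200 > 60
Round 2 — worker-2 crashes.
  worker-2 sheds 200 req/s: no online neighbours, lost.
No further crashes.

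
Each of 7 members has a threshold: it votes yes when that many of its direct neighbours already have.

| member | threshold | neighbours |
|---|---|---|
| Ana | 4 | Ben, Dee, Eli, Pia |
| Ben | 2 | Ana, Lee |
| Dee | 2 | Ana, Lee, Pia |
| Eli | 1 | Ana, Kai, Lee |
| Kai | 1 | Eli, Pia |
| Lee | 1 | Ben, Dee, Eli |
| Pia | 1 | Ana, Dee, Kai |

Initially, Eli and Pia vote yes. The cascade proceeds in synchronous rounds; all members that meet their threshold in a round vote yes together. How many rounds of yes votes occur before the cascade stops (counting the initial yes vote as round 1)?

3

Round 1 — Eli, Pia vote yes (initial).
Round 2 — checking thresholds:
  Ana: 2 of 4 neighbours < 4, not yet.
  Dee: 1 of 3 neighbours < 2, not yet.
  Kai: 2 of 2 neighbours ≥ 1, votes yes.
  Lee: 1 of 3 neighbours ≥ 1, votes yes.
Round 3 — checking thresholds:
  Ana: 2 of 4 neighbours < 4, not yet.
  Ben: 1 of 2 neighbours < 2, not yet.
  Dee: 2 of 3 neighbours ≥ 2, votes yes.
Round 4 — no new yes votes; cascade stops.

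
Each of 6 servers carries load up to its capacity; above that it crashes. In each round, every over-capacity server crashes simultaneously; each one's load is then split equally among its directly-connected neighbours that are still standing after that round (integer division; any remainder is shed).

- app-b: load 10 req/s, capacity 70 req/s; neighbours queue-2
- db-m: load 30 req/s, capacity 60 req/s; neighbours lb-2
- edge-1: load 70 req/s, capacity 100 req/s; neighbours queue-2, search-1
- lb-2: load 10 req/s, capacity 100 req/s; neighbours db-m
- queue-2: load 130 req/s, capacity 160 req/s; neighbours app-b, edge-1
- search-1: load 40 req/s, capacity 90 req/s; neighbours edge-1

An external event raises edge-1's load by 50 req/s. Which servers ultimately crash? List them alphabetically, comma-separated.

Round 1 — edge-1 at 120 > 100. edge-1 crashes.
  edge-1 sheds 120 req/s to queue-2, search-1: 60 each.
    queue-2: 130+60 = 190 > 160
    search-1: 40+60 = 100 > 90
Round 2 — queue-2, search-1 crash.
  queue-2 sheds 190 req/s to app-b: 190 each.
    app-b: 10+190 = 200 > 70
  search-1 sheds 100 req/s: no online neighbours, lost.
Round 3 — app-b crashes.
  app-b sheds 200 req/s: no online neighbours, lost.
No further crashes.

app-b, edge-1, queue-2, search-1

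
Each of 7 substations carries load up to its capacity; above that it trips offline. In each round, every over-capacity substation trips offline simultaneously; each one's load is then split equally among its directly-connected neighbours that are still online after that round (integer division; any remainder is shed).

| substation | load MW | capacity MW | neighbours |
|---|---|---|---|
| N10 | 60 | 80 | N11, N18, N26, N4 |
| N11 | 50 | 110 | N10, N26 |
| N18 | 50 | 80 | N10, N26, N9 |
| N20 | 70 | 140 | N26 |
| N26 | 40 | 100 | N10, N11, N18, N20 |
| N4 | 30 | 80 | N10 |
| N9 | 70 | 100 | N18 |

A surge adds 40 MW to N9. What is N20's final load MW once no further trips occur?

130

Round 1 — N9 at 110 > 100. N9 trips offline.
  N9 sheds 110 MW to N18: 110 each.
    N18: 50+110 = 160 > 80
Round 2 — N18 trips offline.
  N18 sheds 160 MW to N10, N26: 80 each.
    N10: 60+80 = 140 > 80
    N26: 40+80 = 120 > 100
Round 3 — N10, N26 trip offline.
  N10 sheds 140 MW to N11, N4: 70 each.
    N11: 50+70 = 120 > 110
    N4: 30+70 = 100 > 80
  N26 sheds 120 MW to N11, N20: 60 each.
    N11: 120+60 = 180 > 110
    N20: 70+60 = 130 ≤ 140
Round 4 — N11, N4 trip offline.
  N11 sheds 180 MW: no online neighbours, lost.
  N4 sheds 100 MW: no online neighbours, lost.
No further trips.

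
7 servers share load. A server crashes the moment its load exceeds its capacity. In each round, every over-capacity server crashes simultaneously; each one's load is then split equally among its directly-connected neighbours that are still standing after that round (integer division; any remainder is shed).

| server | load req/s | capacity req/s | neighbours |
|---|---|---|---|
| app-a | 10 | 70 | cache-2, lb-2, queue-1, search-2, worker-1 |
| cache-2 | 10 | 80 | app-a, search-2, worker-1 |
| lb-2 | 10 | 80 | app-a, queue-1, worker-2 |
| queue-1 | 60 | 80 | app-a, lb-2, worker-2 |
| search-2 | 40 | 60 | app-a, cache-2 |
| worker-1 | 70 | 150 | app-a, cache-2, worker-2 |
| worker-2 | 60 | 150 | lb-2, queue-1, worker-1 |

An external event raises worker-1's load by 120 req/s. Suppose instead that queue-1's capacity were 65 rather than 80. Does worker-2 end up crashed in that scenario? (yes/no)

yes

With queue-1's capacity at 65:
Round 1 — worker-1 at 190 > 150. worker-1 crashes.
  worker-1 sheds 190 req/s to app-a, cache-2, worker-2: 63 each (1 lost).
    app-a: 10+63 = 73 > 70
    cache-2: 10+63 = 73 ≤ 80
    worker-2: 60+63 = 123 ≤ 150
Round 2 — app-a crashes.
  app-a sheds 73 req/s to cache-2, lb-2, queue-1, search-2: 18 each (1 lost).
    cache-2: 73+18 = 91 > 80
    lb-2: 10+18 = 28 ≤ 80
    queue-1: 60+18 = 78 > 65
    search-2: 40+18 = 58 ≤ 60
Round 3 — cache-2, queue-1 crash.
  cache-2 sheds 91 req/s to search-2: 91 each.
    search-2: 58+91 = 149 > 60
  queue-1 sheds 78 req/s to lb-2, worker-2: 39 each.
    lb-2: 28+39 = 67 ≤ 80
    worker-2: 123+39 = 162 > 150
Round 4 — search-2, worker-2 crash.
  search-2 sheds 149 req/s: no online neighbours, lost.
  worker-2 sheds 162 req/s to lb-2: 162 each.
    lb-2: 67+162 = 229 > 80
Round 5 — lb-2 crashes.
  lb-2 sheds 229 req/s: no online neighbours, lost.
No further crashes.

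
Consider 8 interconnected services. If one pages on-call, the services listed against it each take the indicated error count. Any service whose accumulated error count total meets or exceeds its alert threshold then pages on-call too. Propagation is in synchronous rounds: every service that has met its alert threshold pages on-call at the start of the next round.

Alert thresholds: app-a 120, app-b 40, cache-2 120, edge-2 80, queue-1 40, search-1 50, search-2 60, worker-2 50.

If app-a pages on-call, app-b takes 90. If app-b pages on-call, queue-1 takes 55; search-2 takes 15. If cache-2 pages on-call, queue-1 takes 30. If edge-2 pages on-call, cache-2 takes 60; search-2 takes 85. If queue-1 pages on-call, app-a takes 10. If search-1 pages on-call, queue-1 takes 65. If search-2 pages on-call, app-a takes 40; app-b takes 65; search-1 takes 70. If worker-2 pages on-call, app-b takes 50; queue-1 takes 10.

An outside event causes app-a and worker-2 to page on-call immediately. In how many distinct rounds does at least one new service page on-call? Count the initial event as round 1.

Round 1 — app-a, worker-2 page on-call (initial).
  app-b: +90+50 → 140 ≥ 40
  queue-1: +10 → 10 < 40
Round 2 — app-b pages on-call.
  queue-1: +55 → 65 ≥ 40
  search-2: +15 → 15 < 60
Round 3 — queue-1 pages on-call.
No further pages.

3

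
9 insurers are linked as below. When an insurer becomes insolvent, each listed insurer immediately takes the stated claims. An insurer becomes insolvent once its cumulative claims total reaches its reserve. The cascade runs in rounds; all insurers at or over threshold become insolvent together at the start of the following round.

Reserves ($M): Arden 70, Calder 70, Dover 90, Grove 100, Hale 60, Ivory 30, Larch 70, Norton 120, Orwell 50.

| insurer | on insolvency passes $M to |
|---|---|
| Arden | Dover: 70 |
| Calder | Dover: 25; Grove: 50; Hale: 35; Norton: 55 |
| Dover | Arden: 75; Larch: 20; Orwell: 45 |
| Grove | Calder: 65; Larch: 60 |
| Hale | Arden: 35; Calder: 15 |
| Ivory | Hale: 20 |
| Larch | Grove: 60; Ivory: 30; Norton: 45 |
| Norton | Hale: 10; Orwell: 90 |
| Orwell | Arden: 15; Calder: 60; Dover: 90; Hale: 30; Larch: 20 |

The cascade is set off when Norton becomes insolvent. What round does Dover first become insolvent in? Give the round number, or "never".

3

Round 1 — Norton becomes insolvent (initial).
  Hale: +10 → 10 < 60
  Orwell: +90 → 90 ≥ 50
Round 2 — Orwell becomes insolvent.
  Arden: +15 → 15 < 70
  Calder: +60 → 60 < 70
  Dover: +90 → 90 ≥ 90
  Hale: +30 → 40 < 60
  Larch: +20 → 20 < 70
Round 3 — Dover becomes insolvent.
  Arden: +75 → 90 ≥ 70
  Larch: +20 → 40 < 70
Round 4 — Arden becomes insolvent.
No further insolvencies.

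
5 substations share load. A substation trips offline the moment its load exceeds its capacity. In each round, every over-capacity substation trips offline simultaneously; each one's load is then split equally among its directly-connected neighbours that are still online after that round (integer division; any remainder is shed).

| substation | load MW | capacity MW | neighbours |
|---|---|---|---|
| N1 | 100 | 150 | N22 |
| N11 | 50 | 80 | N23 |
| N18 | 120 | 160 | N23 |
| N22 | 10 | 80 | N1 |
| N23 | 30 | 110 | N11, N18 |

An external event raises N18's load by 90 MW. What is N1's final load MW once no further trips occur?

Round 1 — N18 at 210 > 160. N18 trips offline.
  N18 sheds 210 MW to N23: 210 each.
    N23: 30+210 = 240 > 110
Round 2 — N23 trips offline.
  N23 sheds 240 MW to N11: 240 each.
    N11: 50+240 = 290 > 80
Round 3 — N11 trips offline.
  N11 sheds 290 MW: no online neighbours, lost.
No further trips.

100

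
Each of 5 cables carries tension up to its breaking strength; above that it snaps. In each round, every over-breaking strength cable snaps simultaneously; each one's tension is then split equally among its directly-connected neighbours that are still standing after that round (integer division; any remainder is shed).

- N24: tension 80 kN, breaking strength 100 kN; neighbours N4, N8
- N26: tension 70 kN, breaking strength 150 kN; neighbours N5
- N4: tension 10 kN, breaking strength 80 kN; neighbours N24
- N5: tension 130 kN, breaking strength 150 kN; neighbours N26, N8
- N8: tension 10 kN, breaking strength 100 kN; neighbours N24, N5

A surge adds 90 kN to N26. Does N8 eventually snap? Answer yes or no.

yes

Round 1 — N26 at 160 > 150. N26 snaps.
  N26 sheds 160 kN to N5: 160 each.
    N5: 130+160 = 290 > 150
Round 2 — N5 snaps.
  N5 sheds 290 kN to N8: 290 each.
    N8: 10+290 = 300 > 100
Round 3 — N8 snaps.
  N8 sheds 300 kN to N24: 300 each.
    N24: 80+300 = 380 > 100
Round 4 — N24 snaps.
  N24 sheds 380 kN to N4: 380 each.
    N4: 10+380 = 390 > 80
Round 5 — N4 snaps.
  N4 sheds 390 kN: no online neighbours, lost.
No further breaks.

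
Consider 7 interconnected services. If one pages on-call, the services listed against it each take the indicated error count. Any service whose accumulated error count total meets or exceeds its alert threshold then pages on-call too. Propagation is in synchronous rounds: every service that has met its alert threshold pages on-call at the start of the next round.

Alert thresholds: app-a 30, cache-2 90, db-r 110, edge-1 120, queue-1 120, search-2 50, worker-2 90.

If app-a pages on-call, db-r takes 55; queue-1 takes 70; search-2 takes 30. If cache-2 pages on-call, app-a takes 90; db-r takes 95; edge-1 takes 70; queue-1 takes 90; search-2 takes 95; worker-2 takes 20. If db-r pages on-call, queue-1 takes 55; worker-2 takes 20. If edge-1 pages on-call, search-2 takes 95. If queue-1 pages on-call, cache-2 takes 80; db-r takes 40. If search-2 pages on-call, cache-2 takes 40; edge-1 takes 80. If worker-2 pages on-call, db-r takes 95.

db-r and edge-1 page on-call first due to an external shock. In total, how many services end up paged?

Round 1 — db-r, edge-1 page on-call (initial).
  queue-1: +55 → 55 < 120
  search-2: +95 → 95 ≥ 50
  worker-2: +20 → 20 < 90
Round 2 — search-2 pages on-call.
  cache-2: +40 → 40 < 90
No further pages.

3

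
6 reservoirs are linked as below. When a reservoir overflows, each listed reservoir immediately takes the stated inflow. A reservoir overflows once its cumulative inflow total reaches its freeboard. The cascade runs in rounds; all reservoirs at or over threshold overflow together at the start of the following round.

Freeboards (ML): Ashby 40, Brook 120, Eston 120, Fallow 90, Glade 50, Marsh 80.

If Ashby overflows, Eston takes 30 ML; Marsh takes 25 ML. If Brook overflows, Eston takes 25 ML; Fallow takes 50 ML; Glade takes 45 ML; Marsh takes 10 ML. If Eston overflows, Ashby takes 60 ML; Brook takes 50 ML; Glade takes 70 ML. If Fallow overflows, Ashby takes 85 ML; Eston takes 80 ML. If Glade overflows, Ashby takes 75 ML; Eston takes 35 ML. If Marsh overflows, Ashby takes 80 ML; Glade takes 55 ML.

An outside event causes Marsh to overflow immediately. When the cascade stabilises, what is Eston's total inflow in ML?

65

Round 1 — Marsh overflows (initial).
  Ashby: +80 → 80 ≥ 40
  Glade: +55 → 55 ≥ 50
Round 2 — Ashby, Glade overflow.
  Eston: +30+35 → 65 < 120
No further overflows.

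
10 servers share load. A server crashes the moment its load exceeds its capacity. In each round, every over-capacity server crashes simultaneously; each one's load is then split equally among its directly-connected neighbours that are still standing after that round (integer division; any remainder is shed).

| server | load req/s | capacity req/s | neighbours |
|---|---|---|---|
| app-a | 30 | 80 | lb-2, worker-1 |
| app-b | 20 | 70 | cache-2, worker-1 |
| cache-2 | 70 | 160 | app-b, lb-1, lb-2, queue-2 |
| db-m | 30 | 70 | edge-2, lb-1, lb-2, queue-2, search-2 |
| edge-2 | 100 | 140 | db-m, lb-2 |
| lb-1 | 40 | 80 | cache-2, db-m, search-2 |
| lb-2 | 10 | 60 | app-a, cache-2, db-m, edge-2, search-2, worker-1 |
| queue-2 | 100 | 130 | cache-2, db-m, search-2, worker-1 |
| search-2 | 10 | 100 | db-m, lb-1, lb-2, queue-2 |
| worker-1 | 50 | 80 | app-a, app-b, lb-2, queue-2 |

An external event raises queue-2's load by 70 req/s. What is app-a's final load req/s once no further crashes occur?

Round 1 — queue-2 at 170 > 130. queue-2 crashes.
  queue-2 sheds 170 req/s to cache-2, db-m, search-2, worker-1: 42 each (2 lost).
    cache-2: 70+42 = 112 ≤ 160
    db-m: 30+42 = 72 > 70
    search-2: 10+42 = 52 ≤ 100
    worker-1: 50+42 = 92 > 80
Round 2 — db-m, worker-1 crash.
  db-m sheds 72 req/s to edge-2, lb-1, lb-2, search-2: 18 each.
    edge-2: 100+18 = 118 ≤ 140
    lb-1: 40+18 = 58 ≤ 80
    lb-2: 10+18 = 28 ≤ 60
    search-2: 52+18 = 70 ≤ 100
  worker-1 sheds 92 req/s to app-a, app-b, lb-2: 30 each (2 lost).
    app-a: 30+30 = 60 ≤ 80
    app-b: 20+30 = 50 ≤ 70
    lb-2: 28+30 = 58 ≤ 60
No further crashes.

60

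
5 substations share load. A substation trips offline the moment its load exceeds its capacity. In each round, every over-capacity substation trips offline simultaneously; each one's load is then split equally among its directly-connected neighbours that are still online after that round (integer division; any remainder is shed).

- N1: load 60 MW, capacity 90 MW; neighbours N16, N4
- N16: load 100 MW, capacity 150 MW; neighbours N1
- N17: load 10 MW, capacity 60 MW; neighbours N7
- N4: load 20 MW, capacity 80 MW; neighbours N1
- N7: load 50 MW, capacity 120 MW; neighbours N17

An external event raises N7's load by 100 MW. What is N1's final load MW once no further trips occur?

Round 1 — N7 at 150 > 120. N7 trips offline.
  N7 sheds 150 MW to N17: 150 each.
    N17: 10+150 = 160 > 60
Round 2 — N17 trips offline.
  N17 sheds 160 MW: no online neighbours, lost.
No further trips.

60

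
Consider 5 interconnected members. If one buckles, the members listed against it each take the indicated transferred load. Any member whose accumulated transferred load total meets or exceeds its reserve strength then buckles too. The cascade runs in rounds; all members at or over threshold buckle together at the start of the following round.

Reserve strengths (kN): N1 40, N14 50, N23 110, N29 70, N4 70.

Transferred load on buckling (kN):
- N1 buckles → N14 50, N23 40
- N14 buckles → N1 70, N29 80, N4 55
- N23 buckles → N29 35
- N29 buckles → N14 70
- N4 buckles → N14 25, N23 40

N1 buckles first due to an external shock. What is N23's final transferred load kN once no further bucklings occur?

Round 1 — N1 buckles (initial).
  N14: +50 → 50 ≥ 50
  N23: +40 → 40 < 110
Round 2 — N14 buckles.
  N29: +80 → 80 ≥ 70
  N4: +55 → 55 < 70
Round 3 — N29 buckles.
No further bucklings.

40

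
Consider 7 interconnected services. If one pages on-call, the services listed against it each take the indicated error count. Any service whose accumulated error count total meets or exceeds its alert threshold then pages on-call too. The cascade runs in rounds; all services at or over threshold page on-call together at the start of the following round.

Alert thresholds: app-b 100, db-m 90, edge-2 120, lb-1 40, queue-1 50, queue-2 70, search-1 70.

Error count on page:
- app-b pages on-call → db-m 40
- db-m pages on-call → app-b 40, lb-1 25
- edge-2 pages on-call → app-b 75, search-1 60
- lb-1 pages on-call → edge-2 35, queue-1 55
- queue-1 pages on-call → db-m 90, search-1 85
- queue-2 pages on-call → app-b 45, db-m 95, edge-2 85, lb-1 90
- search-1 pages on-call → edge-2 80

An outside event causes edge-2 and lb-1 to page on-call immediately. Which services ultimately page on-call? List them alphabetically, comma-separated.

Round 1 — edge-2, lb-1 page on-call (initial).
  app-b: +75 → 75 < 100
  queue-1: +55 → 55 ≥ 50
  search-1: +60 → 60 < 70
Round 2 — queue-1 pages on-call.
  db-m: +90 → 90 ≥ 90
  search-1: +85 → 145 ≥ 70
Round 3 — db-m, search-1 page on-call.
  app-b: +40 → 115 ≥ 100
Round 4 — app-b pages on-call.
No further pages.

app-b, db-m, edge-2, lb-1, queue-1, search-1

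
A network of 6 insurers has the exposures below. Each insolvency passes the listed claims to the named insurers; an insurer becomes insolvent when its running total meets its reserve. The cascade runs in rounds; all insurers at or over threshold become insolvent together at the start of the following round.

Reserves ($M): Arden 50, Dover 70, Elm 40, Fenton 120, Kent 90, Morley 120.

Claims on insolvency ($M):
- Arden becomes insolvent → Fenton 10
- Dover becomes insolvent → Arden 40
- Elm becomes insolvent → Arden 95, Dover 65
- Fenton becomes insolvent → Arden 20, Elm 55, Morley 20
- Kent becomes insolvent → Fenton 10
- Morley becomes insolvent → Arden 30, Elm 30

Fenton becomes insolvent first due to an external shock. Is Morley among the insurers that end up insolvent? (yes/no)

Round 1 — Fenton becomes insolvent (initial).
  Arden: +20 → 20 < 50
  Elm: +55 → 55 ≥ 40
  Morley: +20 → 20 < 120
Round 2 — Elm becomes insolvent.
  Arden: +95 → 115 ≥ 50
  Dover: +65 → 65 < 70
Round 3 — Arden becomes insolvent.
No further insolvencies.

no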